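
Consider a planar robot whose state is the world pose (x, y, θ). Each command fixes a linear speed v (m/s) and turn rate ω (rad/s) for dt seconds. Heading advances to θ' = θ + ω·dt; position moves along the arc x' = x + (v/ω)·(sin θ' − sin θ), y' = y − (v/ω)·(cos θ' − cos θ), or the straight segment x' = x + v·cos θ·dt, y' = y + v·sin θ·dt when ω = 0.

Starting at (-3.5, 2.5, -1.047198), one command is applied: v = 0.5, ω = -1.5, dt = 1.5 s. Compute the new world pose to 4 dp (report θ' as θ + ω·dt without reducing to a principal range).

θ' = -1.0472 + -1.5·1.5 = -3.2972
R = v/ω = 0.5/-1.5 = -0.3333
x' = -3.5 + -0.3333·(sin -3.2972 − sin -1.0472) = -3.8403
y' = 2.5 − -0.3333·(cos -3.2972 − cos -1.0472) = 2.0040

(-3.8403, 2.0040, -3.2972)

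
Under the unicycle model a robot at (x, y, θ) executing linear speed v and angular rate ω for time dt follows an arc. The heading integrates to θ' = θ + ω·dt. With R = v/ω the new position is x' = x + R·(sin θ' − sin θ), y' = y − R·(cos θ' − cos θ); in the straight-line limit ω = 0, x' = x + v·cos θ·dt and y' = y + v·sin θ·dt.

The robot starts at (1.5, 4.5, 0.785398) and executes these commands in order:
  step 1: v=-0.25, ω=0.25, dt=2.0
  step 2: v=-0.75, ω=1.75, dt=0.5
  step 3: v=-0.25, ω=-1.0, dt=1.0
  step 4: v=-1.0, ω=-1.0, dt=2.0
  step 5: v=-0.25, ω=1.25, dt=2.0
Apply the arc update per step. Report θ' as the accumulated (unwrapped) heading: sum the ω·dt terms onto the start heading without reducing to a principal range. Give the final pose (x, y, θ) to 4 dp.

step 1: θ'=1.2854 (R=-1.0000) → pose (1.2476, 4.0744, 1.2854)
step 2: θ'=2.1604 (R=-0.4286) → pose (1.3026, 3.7155, 2.1604)
step 3: θ'=1.1604 (R=0.2500) → pose (1.3240, 3.4767, 1.1604)
step 4: θ'=-0.8396 (R=1.0000) → pose (-0.3373, 3.2079, -0.8396)
step 5: θ'=1.6604 (R=-0.2000) → pose (-0.6854, 3.0565, 1.6604)

(-0.6854, 3.0565, 1.6604)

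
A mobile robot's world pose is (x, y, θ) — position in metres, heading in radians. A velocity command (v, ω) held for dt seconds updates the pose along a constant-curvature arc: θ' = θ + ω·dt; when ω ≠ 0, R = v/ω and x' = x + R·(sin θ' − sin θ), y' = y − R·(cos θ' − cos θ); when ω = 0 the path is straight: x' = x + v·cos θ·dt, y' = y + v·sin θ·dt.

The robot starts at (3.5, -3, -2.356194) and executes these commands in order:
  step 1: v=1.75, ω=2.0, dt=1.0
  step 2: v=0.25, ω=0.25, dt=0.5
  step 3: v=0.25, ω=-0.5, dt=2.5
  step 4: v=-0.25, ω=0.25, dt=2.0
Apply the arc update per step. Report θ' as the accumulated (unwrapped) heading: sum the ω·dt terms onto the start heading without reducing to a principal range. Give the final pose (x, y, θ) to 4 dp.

step 1: θ'=-0.3562 (R=0.8750) → pose (3.8136, -4.4388, -0.3562)
step 2: θ'=-0.2312 (R=1.0000) → pose (3.9332, -4.4750, -0.2312)
step 3: θ'=-1.4812 (R=-0.5000) → pose (4.3166, -4.9169, -1.4812)
step 4: θ'=-0.9812 (R=-1.0000) → pose (4.1518, -4.4504, -0.9812)

(4.1518, -4.4504, -0.9812)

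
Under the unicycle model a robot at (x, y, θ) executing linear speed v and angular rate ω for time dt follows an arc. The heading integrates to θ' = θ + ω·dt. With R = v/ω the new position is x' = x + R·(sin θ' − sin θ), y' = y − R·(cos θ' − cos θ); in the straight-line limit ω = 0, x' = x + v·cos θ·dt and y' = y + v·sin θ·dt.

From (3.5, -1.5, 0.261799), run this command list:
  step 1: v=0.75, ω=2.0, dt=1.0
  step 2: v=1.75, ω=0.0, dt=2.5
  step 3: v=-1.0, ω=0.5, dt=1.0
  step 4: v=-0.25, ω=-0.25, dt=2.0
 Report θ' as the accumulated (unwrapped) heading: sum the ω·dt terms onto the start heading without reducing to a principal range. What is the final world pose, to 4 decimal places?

step 1: θ'=2.2618 (R=0.3750) → pose (3.6919, -0.8988, 2.2618)
step 2: θ'=2.2618 (straight) → pose (0.9037, 2.4726, 2.2618)
step 3: θ'=2.7618 (R=-2.0000) → pose (1.7034, 1.8898, 2.7618)
step 4: θ'=2.2618 (R=1.0000) → pose (2.1033, 1.5983, 2.2618)

(2.1033, 1.5983, 2.2618)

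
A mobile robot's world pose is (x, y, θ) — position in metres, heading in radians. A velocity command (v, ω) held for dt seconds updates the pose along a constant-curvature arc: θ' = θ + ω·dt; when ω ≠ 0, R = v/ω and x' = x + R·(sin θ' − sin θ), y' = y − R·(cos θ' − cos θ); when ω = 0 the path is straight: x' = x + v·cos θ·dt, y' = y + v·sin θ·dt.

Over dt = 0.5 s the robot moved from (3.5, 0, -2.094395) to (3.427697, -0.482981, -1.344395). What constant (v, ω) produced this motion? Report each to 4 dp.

v = 1.0000, ω = 1.5000

Δθ = -1.344395 − -2.094395 = 0.750000
ω = Δθ/dt = 0.750000/0.5 = 1.5000
R = −Δy/(cos θ' − cos θ) = 0.6667
v = R·ω = 0.6667·1.5000 = 1.0000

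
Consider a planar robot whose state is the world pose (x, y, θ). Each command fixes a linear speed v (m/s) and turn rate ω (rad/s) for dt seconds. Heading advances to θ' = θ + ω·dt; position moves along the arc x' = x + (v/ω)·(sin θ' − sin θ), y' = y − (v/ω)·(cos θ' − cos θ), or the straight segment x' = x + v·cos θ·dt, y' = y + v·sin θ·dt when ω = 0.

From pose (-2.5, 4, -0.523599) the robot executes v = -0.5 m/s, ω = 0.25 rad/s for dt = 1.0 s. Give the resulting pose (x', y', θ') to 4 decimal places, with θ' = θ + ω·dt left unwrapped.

(-2.9596, 4.1936, -0.2736)

θ' = -0.5236 + 0.25·1.0 = -0.2736
R = v/ω = -0.5/0.25 = -2.0000
x' = -2.5 + -2.0000·(sin -0.2736 − sin -0.5236) = -2.9596
y' = 4 − -2.0000·(cos -0.2736 − cos -0.5236) = 4.1936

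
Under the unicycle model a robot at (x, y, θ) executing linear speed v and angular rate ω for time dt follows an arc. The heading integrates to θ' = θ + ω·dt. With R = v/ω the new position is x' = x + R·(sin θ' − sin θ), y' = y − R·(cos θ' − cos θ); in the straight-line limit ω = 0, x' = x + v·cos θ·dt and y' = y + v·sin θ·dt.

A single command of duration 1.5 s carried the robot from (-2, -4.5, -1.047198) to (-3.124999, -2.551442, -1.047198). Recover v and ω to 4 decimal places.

v = -1.5000, ω = 0.0000

Δθ = -1.047198 − -1.047198 = 0.000000
ω = Δθ/dt = 0.000000/1.5 = 0.0000
ω = 0 → v = (Δx·cos θ + Δy·sin θ)/dt = -1.5000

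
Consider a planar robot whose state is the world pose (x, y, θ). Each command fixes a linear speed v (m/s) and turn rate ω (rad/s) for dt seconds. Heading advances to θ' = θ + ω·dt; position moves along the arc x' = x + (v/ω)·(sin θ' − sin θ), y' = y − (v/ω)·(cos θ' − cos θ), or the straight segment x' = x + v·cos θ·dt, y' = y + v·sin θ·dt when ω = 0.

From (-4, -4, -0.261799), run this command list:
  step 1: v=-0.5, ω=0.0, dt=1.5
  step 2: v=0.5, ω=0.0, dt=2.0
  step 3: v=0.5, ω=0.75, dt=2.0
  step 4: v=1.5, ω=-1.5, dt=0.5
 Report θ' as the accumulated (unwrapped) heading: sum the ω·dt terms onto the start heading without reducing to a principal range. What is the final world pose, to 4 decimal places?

step 1: θ'=-0.2618 (straight) → pose (-4.7244, -3.8059, -0.2618)
step 2: θ'=-0.2618 (straight) → pose (-3.7585, -4.0647, -0.2618)
step 3: θ'=1.2382 (R=0.6667) → pose (-2.9558, -3.6384, 1.2382)
step 4: θ'=0.4882 (R=-1.0000) → pose (-2.4797, -3.0817, 0.4882)

(-2.4797, -3.0817, 0.4882)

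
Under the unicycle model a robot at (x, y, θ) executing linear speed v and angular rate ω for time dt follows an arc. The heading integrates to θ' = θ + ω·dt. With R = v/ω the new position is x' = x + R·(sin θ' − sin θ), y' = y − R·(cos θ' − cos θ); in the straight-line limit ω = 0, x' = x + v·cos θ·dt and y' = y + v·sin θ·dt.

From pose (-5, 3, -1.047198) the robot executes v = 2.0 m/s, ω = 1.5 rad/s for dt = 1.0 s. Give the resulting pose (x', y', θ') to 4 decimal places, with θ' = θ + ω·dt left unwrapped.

θ' = -1.0472 + 1.5·1.0 = 0.4528
R = v/ω = 2.0/1.5 = 1.3333
x' = -5 + 1.3333·(sin 0.4528 − sin -1.0472) = -3.2620
y' = 3 − 1.3333·(cos 0.4528 − cos -1.0472) = 2.4677

(-3.2620, 2.4677, 0.4528)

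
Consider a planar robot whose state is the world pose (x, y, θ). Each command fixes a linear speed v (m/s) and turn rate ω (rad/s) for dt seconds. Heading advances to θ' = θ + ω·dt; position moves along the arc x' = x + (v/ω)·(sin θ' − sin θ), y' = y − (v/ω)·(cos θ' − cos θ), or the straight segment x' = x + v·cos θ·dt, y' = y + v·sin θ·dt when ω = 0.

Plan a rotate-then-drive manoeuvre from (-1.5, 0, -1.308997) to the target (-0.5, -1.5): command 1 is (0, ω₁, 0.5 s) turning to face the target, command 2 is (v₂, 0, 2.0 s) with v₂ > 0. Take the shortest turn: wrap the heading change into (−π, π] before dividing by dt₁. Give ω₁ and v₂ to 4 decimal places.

heading to target = atan2(-1.5−0, -0.5−-1.5) = -0.9828
Δθ = wrap(-0.9828 − -1.3090) = 0.3262; ω₁ = Δθ/dt₁ = 0.6524
distance = √((-0.5−-1.5)² + (-1.5−0)²) = 1.8028; v₂ = distance/dt₂ = 0.9014

ω₁ = 0.6524, v₂ = 0.9014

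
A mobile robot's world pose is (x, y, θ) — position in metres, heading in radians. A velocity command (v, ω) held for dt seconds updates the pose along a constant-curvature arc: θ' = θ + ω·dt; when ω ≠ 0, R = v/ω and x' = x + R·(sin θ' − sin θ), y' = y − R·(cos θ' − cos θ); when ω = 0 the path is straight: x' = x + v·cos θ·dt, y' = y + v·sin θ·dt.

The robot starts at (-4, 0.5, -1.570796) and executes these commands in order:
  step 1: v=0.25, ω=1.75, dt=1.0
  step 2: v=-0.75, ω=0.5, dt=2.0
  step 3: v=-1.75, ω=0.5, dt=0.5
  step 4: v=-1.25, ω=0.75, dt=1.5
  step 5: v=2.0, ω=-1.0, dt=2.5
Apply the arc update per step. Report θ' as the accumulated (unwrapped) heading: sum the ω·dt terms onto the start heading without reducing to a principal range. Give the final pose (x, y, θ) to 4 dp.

(-3.4543, 0.6534, 0.0542)

step 1: θ'=0.1792 (R=0.1429) → pose (-3.8317, 0.3594, 0.1792)
step 2: θ'=1.1792 (R=-1.5000) → pose (-4.9508, -0.5441, 1.1792)
step 3: θ'=1.4292 (R=-3.5000) → pose (-5.1807, -1.3860, 1.4292)
step 4: θ'=2.5542 (R=-1.6667) → pose (-4.4543, -3.0085, 2.5542)
step 5: θ'=0.0542 (R=-2.0000) → pose (-3.4543, 0.6534, 0.0542)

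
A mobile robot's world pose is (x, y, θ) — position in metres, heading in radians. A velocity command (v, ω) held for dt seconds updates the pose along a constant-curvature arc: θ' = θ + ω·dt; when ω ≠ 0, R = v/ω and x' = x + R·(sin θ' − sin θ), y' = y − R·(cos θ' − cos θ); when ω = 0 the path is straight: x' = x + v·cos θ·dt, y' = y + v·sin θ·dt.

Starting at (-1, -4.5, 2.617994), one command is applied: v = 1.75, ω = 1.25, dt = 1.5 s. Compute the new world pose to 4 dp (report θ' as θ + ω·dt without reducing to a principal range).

(-3.0664, -5.4077, 4.4930)

θ' = 2.6180 + 1.25·1.5 = 4.4930
R = v/ω = 1.75/1.25 = 1.4000
x' = -1 + 1.4000·(sin 4.4930 − sin 2.6180) = -3.0664
y' = -4.5 − 1.4000·(cos 4.4930 − cos 2.6180) = -5.4077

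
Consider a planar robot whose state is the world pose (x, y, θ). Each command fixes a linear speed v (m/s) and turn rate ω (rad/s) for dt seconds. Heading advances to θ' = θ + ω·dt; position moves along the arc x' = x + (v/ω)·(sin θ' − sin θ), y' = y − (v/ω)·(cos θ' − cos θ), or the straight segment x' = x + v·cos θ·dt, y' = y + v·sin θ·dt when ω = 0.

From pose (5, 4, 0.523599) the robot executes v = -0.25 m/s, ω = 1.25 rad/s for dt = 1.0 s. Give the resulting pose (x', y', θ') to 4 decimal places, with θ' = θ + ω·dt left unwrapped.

(4.9041, 3.7865, 1.7736)

θ' = 0.5236 + 1.25·1.0 = 1.7736
R = v/ω = -0.25/1.25 = -0.2000
x' = 5 + -0.2000·(sin 1.7736 − sin 0.5236) = 4.9041
y' = 4 − -0.2000·(cos 1.7736 − cos 0.5236) = 3.7865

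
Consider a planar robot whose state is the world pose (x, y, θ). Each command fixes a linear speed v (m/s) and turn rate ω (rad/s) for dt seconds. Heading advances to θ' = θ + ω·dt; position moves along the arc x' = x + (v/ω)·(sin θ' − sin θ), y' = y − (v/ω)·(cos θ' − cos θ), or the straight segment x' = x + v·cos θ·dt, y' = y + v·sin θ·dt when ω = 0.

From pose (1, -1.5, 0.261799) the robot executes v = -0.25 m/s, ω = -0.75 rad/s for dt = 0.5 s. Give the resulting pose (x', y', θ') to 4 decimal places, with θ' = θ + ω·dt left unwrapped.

θ' = 0.2618 + -0.75·0.5 = -0.1132
R = v/ω = -0.25/-0.75 = 0.3333
x' = 1 + 0.3333·(sin -0.1132 − sin 0.2618) = 0.8761
y' = -1.5 − 0.3333·(cos -0.1132 − cos 0.2618) = -1.5092

(0.8761, -1.5092, -0.1132)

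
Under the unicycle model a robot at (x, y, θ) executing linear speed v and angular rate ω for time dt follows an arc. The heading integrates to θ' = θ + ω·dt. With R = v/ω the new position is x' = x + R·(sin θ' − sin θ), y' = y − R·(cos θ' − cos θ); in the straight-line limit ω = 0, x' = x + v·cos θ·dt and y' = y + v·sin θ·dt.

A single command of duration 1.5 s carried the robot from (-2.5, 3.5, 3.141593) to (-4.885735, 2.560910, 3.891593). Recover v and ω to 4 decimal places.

Δθ = 3.891593 − 3.141593 = 0.750000
ω = Δθ/dt = 0.750000/1.5 = 0.5000
R = Δx/(sin θ' − sin θ) = 3.5000
v = R·ω = 3.5000·0.5000 = 1.7500

v = 1.7500, ω = 0.5000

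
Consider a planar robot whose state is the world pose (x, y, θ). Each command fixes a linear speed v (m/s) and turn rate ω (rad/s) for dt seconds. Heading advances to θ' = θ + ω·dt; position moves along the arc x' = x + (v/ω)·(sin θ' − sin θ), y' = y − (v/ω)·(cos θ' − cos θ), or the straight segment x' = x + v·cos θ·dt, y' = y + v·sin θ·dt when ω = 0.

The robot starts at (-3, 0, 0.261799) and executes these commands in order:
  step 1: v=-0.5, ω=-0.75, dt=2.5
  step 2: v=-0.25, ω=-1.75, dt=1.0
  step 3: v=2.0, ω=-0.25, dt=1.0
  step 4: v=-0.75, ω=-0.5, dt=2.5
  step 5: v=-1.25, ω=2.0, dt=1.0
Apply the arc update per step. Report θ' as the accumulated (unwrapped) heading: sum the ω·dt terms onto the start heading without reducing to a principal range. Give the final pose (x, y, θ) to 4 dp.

step 1: θ'=-1.6132 (R=0.6667) → pose (-3.8386, 0.6722, -1.6132)
step 2: θ'=-3.3632 (R=0.1429) → pose (-3.6645, 0.8055, -3.3632)
step 3: θ'=-3.6132 (R=-8.0000) → pose (-5.5407, 1.4832, -3.6132)
step 4: θ'=-4.8632 (R=1.5000) → pose (-4.7392, -0.0784, -4.8632)
step 5: θ'=-2.8632 (R=-0.6250) → pose (-3.9495, -0.7733, -2.8632)

(-3.9495, -0.7733, -2.8632)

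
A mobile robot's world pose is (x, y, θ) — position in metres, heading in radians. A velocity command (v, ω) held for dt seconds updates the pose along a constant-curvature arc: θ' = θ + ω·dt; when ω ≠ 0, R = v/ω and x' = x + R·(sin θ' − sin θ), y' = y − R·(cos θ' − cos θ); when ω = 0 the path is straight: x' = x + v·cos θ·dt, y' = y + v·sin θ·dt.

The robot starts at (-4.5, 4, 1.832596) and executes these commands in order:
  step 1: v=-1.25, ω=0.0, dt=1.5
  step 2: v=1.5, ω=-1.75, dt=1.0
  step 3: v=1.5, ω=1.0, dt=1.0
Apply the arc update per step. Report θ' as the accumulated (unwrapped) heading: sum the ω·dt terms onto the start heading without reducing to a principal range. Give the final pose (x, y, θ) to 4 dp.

step 1: θ'=1.8326 (straight) → pose (-4.0147, 2.1889, 1.8326)
step 2: θ'=0.0826 (R=-0.8571) → pose (-3.2575, 3.2650, 0.0826)
step 3: θ'=1.0826 (R=1.5000) → pose (-2.0565, 4.0563, 1.0826)

(-2.0565, 4.0563, 1.0826)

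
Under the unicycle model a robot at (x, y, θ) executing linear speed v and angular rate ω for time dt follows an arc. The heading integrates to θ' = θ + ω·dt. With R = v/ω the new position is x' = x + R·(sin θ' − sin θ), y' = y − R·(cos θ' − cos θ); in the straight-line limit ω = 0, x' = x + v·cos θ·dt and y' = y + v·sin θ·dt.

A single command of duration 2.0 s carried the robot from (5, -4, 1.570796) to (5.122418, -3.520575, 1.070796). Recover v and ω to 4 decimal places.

Δθ = 1.070796 − 1.570796 = -0.500000
ω = Δθ/dt = -0.500000/2.0 = -0.2500
R = −Δy/(cos θ' − cos θ) = -1.0000
v = R·ω = -1.0000·-0.2500 = 0.2500

v = 0.2500, ω = -0.2500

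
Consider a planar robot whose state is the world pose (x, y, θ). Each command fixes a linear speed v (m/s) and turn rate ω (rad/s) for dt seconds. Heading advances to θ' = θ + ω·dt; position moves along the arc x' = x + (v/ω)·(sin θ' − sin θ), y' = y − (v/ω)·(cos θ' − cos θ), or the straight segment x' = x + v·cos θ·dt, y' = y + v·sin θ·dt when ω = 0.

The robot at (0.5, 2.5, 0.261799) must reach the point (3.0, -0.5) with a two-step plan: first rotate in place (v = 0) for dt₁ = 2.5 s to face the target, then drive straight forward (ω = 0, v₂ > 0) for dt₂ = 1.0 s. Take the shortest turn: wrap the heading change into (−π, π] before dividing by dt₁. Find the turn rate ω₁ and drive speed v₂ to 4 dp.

ω₁ = -0.4551, v₂ = 3.9051

heading to target = atan2(-0.5−2.5, 3−0.5) = -0.8761
Δθ = wrap(-0.8761 − 0.2618) = -1.1379; ω₁ = Δθ/dt₁ = -0.4551
distance = √((3−0.5)² + (-0.5−2.5)²) = 3.9051; v₂ = distance/dt₂ = 3.9051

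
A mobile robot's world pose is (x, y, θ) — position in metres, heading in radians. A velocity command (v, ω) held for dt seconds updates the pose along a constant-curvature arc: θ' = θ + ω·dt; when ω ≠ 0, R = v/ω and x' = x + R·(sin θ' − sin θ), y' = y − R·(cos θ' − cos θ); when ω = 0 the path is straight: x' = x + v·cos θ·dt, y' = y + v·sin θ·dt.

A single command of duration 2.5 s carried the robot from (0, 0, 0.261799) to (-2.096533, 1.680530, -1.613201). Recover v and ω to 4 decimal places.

v = -1.2500, ω = -0.7500

Δθ = -1.613201 − 0.261799 = -1.875000
ω = Δθ/dt = -1.875000/2.5 = -0.7500
R = Δx/(sin θ' − sin θ) = 1.6667
v = R·ω = 1.6667·-0.7500 = -1.2500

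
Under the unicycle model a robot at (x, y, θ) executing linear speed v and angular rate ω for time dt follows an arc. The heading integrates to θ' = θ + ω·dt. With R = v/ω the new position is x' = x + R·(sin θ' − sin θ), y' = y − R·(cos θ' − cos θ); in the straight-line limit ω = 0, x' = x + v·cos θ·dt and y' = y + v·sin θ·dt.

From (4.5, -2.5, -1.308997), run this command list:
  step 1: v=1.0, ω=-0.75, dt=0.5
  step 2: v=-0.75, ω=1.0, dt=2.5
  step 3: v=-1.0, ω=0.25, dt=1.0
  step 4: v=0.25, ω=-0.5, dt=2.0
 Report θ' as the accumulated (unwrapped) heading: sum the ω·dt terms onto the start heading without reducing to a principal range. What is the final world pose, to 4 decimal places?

(3.0626, -2.9461, 0.0660)

step 1: θ'=-1.6840 (R=-1.3333) → pose (4.5369, -2.9957, -1.6840)
step 2: θ'=0.8160 (R=-0.7500) → pose (3.2454, -2.3971, 0.8160)
step 3: θ'=1.0660 (R=-4.0000) → pose (2.6579, -3.2032, 1.0660)
step 4: θ'=0.0660 (R=-0.5000) → pose (3.0626, -2.9461, 0.0660)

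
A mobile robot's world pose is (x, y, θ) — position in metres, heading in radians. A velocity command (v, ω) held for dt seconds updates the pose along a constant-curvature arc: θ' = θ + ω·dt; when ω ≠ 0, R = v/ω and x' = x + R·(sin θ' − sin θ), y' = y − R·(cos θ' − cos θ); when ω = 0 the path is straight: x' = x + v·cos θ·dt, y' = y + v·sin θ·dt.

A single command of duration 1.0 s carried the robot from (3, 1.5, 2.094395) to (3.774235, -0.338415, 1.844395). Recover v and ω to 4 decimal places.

v = -2.0000, ω = -0.2500

Δθ = 1.844395 − 2.094395 = -0.250000
ω = Δθ/dt = -0.250000/1.0 = -0.2500
R = −Δy/(cos θ' − cos θ) = 8.0000
v = R·ω = 8.0000·-0.2500 = -2.0000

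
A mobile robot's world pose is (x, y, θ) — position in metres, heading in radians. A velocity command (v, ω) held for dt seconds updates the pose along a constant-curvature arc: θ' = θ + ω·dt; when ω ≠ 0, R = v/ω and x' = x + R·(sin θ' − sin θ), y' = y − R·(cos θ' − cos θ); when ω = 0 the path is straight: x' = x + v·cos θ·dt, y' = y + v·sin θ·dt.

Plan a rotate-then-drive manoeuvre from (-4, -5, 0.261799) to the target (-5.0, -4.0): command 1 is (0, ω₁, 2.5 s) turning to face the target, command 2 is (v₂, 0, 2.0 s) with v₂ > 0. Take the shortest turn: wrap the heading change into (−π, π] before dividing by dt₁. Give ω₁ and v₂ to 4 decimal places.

ω₁ = 0.8378, v₂ = 0.7071

heading to target = atan2(-4−-5, -5−-4) = 2.3562
Δθ = wrap(2.3562 − 0.2618) = 2.0944; ω₁ = Δθ/dt₁ = 0.8378
distance = √((-5−-4)² + (-4−-5)²) = 1.4142; v₂ = distance/dt₂ = 0.7071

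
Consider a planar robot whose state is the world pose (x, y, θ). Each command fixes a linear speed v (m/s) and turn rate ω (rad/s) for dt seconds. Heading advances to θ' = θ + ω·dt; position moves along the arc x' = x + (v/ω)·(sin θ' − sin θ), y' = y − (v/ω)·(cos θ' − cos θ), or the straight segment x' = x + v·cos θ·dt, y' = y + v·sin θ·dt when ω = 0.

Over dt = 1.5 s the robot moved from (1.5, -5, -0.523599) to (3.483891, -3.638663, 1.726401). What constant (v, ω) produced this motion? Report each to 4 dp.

v = 2.0000, ω = 1.5000

Δθ = 1.726401 − -0.523599 = 2.250000
ω = Δθ/dt = 2.250000/1.5 = 1.5000
R = Δx/(sin θ' − sin θ) = 1.3333
v = R·ω = 1.3333·1.5000 = 2.0000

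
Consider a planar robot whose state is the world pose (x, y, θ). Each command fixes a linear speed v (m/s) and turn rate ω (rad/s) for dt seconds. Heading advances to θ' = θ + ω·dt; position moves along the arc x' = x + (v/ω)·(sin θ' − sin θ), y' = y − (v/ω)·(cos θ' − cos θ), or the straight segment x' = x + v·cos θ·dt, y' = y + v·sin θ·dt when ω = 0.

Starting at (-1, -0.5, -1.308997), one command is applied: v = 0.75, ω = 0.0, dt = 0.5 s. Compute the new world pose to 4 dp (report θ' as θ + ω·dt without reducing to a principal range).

(-0.9029, -0.8622, -1.3090)

θ' = -1.3090 + 0.0·0.5 = -1.3090
ω = 0 → straight: x' = -1 + 0.75·cos(-1.3090)·0.5 = -0.9029
y' = -0.5 + 0.75·sin(-1.3090)·0.5 = -0.8622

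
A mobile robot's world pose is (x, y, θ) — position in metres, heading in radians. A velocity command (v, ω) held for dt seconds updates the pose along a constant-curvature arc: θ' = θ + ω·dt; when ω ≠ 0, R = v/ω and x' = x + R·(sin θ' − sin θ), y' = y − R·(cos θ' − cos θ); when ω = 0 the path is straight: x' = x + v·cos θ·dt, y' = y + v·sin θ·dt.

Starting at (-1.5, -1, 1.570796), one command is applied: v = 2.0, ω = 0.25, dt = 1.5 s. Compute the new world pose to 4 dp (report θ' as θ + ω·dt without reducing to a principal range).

θ' = 1.5708 + 0.25·1.5 = 1.9458
R = v/ω = 2.0/0.25 = 8.0000
x' = -1.5 + 8.0000·(sin 1.9458 − sin 1.5708) = -2.0559
y' = -1 − 8.0000·(cos 1.9458 − cos 1.5708) = 1.9302

(-2.0559, 1.9302, 1.9458)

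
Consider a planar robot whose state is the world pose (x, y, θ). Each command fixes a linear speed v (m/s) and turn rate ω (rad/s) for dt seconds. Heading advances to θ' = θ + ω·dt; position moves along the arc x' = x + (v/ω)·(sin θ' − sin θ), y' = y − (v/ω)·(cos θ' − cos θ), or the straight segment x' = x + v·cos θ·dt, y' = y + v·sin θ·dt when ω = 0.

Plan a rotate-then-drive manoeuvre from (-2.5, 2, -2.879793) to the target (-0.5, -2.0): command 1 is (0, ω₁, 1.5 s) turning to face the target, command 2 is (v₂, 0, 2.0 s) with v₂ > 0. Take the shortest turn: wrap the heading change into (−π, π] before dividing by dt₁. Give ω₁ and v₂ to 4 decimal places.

ω₁ = 1.1818, v₂ = 2.2361

heading to target = atan2(-2−2, -0.5−-2.5) = -1.1071
Δθ = wrap(-1.1071 − -2.8798) = 1.7726; ω₁ = Δθ/dt₁ = 1.1818
distance = √((-0.5−-2.5)² + (-2−2)²) = 4.4721; v₂ = distance/dt₂ = 2.2361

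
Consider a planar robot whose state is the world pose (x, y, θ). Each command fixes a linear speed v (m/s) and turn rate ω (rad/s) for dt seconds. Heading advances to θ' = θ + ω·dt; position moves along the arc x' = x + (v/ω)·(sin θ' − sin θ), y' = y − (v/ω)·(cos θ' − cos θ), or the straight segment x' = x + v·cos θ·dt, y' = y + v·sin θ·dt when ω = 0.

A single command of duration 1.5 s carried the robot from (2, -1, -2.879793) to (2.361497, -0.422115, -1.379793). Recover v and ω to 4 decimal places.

v = -0.5000, ω = 1.0000

Δθ = -1.379793 − -2.879793 = 1.500000
ω = Δθ/dt = 1.500000/1.5 = 1.0000
R = −Δy/(cos θ' − cos θ) = -0.5000
v = R·ω = -0.5000·1.0000 = -0.5000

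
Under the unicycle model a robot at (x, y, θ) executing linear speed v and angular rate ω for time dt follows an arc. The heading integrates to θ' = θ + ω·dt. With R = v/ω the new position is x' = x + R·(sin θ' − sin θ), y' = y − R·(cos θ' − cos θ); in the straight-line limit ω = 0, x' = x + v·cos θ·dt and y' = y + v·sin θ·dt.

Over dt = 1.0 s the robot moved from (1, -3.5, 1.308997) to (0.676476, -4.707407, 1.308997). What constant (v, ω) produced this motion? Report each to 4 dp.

Δθ = 1.308997 − 1.308997 = 0.000000
ω = Δθ/dt = 0.000000/1.0 = 0.0000
ω = 0 → v = (Δx·cos θ + Δy·sin θ)/dt = -1.2500

v = -1.2500, ω = 0.0000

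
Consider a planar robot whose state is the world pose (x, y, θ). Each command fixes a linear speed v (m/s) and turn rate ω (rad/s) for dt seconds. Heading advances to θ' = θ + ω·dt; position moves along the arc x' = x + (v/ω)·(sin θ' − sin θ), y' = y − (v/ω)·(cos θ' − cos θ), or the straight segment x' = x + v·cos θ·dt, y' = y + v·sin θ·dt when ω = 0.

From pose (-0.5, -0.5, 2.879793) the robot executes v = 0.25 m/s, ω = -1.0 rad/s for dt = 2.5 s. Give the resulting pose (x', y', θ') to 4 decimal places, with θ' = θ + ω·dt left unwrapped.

θ' = 2.8798 + -1.0·2.5 = 0.3798
R = v/ω = 0.25/-1.0 = -0.2500
x' = -0.5 + -0.2500·(sin 0.3798 − sin 2.8798) = -0.5280
y' = -0.5 − -0.2500·(cos 0.3798 − cos 2.8798) = -0.0263

(-0.5280, -0.0263, 0.3798)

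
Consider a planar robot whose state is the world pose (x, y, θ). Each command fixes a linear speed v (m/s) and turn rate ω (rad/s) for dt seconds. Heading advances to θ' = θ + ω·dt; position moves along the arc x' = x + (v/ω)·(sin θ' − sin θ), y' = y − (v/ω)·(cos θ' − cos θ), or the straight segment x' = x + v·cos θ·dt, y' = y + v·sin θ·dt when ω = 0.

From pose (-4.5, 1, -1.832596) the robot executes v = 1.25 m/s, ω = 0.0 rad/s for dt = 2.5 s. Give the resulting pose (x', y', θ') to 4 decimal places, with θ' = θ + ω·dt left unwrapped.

(-5.3088, -2.0185, -1.8326)

θ' = -1.8326 + 0.0·2.5 = -1.8326
ω = 0 → straight: x' = -4.5 + 1.25·cos(-1.8326)·2.5 = -5.3088
y' = 1 + 1.25·sin(-1.8326)·2.5 = -2.0185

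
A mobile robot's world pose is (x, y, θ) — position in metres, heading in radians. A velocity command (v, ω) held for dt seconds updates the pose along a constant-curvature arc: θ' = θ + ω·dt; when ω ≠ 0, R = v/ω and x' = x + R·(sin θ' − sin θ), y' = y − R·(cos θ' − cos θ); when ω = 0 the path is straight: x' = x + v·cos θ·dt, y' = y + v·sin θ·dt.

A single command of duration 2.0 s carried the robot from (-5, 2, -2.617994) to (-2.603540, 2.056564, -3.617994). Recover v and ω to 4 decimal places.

v = -1.2500, ω = -0.5000

Δθ = -3.617994 − -2.617994 = -1.000000
ω = Δθ/dt = -1.000000/2.0 = -0.5000
R = Δx/(sin θ' − sin θ) = 2.5000
v = R·ω = 2.5000·-0.5000 = -1.2500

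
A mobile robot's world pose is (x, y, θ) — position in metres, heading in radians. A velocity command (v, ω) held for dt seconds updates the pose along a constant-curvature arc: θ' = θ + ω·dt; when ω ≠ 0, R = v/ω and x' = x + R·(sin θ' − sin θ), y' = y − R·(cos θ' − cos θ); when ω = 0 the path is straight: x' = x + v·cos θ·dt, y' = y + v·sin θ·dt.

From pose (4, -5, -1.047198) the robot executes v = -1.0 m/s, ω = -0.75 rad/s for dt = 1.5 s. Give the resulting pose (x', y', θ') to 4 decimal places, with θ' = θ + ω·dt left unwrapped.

(4.0553, -3.5789, -2.1722)

θ' = -1.0472 + -0.75·1.5 = -2.1722
R = v/ω = -1.0/-0.75 = 1.3333
x' = 4 + 1.3333·(sin -2.1722 − sin -1.0472) = 4.0553
y' = -5 − 1.3333·(cos -2.1722 − cos -1.0472) = -3.5789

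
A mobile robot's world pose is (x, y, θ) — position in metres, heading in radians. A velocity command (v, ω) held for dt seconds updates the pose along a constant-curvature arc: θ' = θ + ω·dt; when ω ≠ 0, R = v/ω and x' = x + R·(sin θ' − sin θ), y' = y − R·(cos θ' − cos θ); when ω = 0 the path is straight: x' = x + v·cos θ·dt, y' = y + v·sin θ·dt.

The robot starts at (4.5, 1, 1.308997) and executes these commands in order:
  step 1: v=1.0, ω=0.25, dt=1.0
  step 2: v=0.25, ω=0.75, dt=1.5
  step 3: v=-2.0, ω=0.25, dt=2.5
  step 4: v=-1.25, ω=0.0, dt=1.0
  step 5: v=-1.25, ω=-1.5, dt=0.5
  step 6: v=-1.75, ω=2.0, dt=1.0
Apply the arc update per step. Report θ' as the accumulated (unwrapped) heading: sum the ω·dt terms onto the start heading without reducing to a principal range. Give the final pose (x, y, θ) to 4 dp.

step 1: θ'=1.5590 (R=4.0000) → pose (4.6360, 1.9881, 1.5590)
step 2: θ'=2.6840 (R=0.3333) → pose (4.4500, 2.2911, 2.6840)
step 3: θ'=3.3090 (R=-8.0000) → pose (9.3173, 1.5798, 3.3090)
step 4: θ'=3.3090 (straight) → pose (10.5498, 1.7881, 3.3090)
step 5: θ'=2.5590 (R=0.8333) → pose (11.1472, 1.6623, 2.5590)
step 6: θ'=4.5590 (R=-0.8750) → pose (12.4933, 2.2593, 4.5590)

(12.4933, 2.2593, 4.5590)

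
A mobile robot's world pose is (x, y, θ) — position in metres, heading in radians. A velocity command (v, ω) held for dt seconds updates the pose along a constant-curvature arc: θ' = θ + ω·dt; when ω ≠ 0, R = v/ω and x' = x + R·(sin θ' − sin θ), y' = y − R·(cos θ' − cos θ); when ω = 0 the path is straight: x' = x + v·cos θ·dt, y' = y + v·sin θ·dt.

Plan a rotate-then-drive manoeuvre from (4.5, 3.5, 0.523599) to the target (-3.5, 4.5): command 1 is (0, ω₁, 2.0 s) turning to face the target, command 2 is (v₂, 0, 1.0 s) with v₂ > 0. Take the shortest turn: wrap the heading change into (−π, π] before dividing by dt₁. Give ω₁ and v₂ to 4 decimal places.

ω₁ = 1.2468, v₂ = 8.0623

heading to target = atan2(4.5−3.5, -3.5−4.5) = 3.0172
Δθ = wrap(3.0172 − 0.5236) = 2.4936; ω₁ = Δθ/dt₁ = 1.2468
distance = √((-3.5−4.5)² + (4.5−3.5)²) = 8.0623; v₂ = distance/dt₂ = 8.0623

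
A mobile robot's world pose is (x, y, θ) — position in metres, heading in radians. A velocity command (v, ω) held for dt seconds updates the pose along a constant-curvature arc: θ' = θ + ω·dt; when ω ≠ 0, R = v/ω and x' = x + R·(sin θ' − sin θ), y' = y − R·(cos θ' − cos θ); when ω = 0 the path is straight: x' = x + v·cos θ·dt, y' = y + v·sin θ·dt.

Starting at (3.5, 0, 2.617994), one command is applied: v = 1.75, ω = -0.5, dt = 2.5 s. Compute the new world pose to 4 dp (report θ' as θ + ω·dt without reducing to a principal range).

(1.8217, 3.7360, 1.3680)

θ' = 2.6180 + -0.5·2.5 = 1.3680
R = v/ω = 1.75/-0.5 = -3.5000
x' = 3.5 + -3.5000·(sin 1.3680 − sin 2.6180) = 1.8217
y' = 0 − -3.5000·(cos 1.3680 − cos 2.6180) = 3.7360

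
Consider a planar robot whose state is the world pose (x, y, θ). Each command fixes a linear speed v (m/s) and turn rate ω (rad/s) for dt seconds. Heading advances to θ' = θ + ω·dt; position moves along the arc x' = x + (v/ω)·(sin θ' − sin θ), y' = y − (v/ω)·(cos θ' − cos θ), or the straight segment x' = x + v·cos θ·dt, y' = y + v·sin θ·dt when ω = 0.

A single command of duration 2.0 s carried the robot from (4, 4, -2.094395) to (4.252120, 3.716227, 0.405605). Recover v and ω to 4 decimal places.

v = 0.2500, ω = 1.2500

Δθ = 0.405605 − -2.094395 = 2.500000
ω = Δθ/dt = 2.500000/2.0 = 1.2500
R = −Δy/(cos θ' − cos θ) = 0.2000
v = R·ω = 0.2000·1.2500 = 0.2500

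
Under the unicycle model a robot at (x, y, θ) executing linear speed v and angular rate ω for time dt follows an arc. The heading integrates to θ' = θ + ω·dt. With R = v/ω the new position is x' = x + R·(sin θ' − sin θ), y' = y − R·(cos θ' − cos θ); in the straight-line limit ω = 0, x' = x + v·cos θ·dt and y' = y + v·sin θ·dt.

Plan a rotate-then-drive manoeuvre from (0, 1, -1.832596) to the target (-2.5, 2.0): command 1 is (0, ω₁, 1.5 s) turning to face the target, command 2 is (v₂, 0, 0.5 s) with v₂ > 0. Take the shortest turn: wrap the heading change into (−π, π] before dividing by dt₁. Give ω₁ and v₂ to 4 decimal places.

ω₁ = -1.1263, v₂ = 5.3852

heading to target = atan2(2−1, -2.5−0) = 2.7611
Δθ = wrap(2.7611 − -1.8326) = -1.6895; ω₁ = Δθ/dt₁ = -1.1263
distance = √((-2.5−0)² + (2−1)²) = 2.6926; v₂ = distance/dt₂ = 5.3852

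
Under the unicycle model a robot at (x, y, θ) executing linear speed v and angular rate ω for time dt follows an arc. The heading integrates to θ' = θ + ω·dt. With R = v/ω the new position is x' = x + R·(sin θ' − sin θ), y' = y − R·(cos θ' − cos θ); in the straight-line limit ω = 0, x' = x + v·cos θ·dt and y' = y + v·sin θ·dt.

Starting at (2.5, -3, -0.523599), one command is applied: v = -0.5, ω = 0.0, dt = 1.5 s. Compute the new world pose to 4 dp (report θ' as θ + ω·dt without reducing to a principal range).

(1.8505, -2.6250, -0.5236)

θ' = -0.5236 + 0.0·1.5 = -0.5236
ω = 0 → straight: x' = 2.5 + -0.5·cos(-0.5236)·1.5 = 1.8505
y' = -3 + -0.5·sin(-0.5236)·1.5 = -2.6250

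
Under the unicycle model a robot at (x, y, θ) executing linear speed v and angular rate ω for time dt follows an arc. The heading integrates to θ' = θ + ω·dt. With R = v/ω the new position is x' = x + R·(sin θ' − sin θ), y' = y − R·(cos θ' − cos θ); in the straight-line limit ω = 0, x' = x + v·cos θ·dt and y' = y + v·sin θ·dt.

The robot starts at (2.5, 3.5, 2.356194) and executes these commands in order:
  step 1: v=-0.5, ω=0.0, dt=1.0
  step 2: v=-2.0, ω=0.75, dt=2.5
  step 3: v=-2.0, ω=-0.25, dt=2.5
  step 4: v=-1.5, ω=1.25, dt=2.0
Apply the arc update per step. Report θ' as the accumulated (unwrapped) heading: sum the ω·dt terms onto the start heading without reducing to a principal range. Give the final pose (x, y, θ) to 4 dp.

(10.2836, 9.5012, 6.1062)

step 1: θ'=2.3562 (straight) → pose (2.8536, 3.1464, 2.3562)
step 2: θ'=4.2312 (R=-2.6667) → pose (7.1030, 3.7978, 4.2312)
step 3: θ'=3.6062 (R=8.0000) → pose (10.6100, 7.2471, 3.6062)
step 4: θ'=6.1062 (R=-1.2000) → pose (10.2836, 9.5012, 6.1062)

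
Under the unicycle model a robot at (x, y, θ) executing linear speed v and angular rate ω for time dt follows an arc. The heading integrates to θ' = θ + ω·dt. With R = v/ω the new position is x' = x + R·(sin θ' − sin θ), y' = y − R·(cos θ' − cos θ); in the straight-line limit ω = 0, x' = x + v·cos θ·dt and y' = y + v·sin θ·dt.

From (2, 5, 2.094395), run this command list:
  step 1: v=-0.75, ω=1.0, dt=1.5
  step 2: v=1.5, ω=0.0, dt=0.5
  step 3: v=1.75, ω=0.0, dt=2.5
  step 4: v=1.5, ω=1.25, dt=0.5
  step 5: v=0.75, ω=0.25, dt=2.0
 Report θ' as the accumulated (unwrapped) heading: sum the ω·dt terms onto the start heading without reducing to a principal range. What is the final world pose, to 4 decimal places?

step 1: θ'=3.5944 (R=-0.7500) → pose (2.9776, 4.7006, 3.5944)
step 2: θ'=3.5944 (straight) → pose (2.3032, 4.3725, 3.5944)
step 3: θ'=3.5944 (straight) → pose (-1.6309, 2.4585, 3.5944)
step 4: θ'=4.2194 (R=1.2000) → pose (-2.1630, 1.9473, 4.2194)
step 5: θ'=4.7194 (R=3.0000) → pose (-2.5202, 0.5065, 4.7194)

(-2.5202, 0.5065, 4.7194)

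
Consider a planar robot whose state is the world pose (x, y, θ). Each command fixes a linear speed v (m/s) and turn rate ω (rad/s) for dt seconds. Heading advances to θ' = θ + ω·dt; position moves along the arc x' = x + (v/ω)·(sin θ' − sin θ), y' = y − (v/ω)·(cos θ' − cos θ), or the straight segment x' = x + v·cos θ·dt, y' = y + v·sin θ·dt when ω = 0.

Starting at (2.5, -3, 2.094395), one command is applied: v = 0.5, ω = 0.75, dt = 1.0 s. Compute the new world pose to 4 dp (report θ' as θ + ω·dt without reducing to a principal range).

θ' = 2.0944 + 0.75·1.0 = 2.8444
R = v/ω = 0.5/0.75 = 0.6667
x' = 2.5 + 0.6667·(sin 2.8444 − sin 2.0944) = 2.1179
y' = -3 − 0.6667·(cos 2.8444 − cos 2.0944) = -2.6959

(2.1179, -2.6959, 2.8444)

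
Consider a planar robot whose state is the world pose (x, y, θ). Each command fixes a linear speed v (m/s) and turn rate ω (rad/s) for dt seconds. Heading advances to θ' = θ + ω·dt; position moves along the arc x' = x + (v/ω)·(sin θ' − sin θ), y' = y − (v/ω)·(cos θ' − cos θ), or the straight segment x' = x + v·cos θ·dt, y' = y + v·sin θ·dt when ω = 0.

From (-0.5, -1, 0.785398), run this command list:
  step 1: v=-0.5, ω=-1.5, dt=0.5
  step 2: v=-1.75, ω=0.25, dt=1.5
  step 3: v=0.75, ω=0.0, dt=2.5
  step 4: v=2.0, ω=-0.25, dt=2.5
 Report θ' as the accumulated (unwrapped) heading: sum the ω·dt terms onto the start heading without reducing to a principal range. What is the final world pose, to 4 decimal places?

(3.3458, -0.4454, -0.2146)

step 1: θ'=0.0354 (R=0.3333) → pose (-0.7239, -1.0974, 0.0354)
step 2: θ'=0.4104 (R=-7.0000) → pose (-3.2690, -1.6743, 0.4104)
step 3: θ'=0.4104 (straight) → pose (-1.5497, -0.9262, 0.4104)
step 4: θ'=-0.2146 (R=-8.0000) → pose (3.3458, -0.4454, -0.2146)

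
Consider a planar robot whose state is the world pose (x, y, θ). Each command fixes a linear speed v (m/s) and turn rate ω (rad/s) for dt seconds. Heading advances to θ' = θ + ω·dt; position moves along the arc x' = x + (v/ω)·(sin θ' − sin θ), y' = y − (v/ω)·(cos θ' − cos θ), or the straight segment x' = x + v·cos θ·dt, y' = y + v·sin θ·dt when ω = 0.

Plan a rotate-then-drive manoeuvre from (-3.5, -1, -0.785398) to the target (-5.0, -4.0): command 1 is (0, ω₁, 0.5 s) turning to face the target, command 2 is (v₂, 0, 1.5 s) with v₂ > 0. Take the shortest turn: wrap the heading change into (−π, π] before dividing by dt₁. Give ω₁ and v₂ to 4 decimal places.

heading to target = atan2(-4−-1, -5−-3.5) = -2.0344
Δθ = wrap(-2.0344 − -0.7854) = -1.2490; ω₁ = Δθ/dt₁ = -2.4981
distance = √((-5−-3.5)² + (-4−-1)²) = 3.3541; v₂ = distance/dt₂ = 2.2361

ω₁ = -2.4981, v₂ = 2.2361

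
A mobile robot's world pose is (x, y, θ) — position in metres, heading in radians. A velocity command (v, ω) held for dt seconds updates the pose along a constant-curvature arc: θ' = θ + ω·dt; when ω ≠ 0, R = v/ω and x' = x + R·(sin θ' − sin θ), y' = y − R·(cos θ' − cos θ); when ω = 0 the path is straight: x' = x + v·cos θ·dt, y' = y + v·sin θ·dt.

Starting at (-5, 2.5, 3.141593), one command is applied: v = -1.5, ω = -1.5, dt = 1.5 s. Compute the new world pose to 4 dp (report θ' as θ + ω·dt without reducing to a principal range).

θ' = 3.1416 + -1.5·1.5 = 0.8916
R = v/ω = -1.5/-1.5 = 1.0000
x' = -5 + 1.0000·(sin 0.8916 − sin 3.1416) = -4.2219
y' = 2.5 − 1.0000·(cos 0.8916 − cos 3.1416) = 0.8718

(-4.2219, 0.8718, 0.8916)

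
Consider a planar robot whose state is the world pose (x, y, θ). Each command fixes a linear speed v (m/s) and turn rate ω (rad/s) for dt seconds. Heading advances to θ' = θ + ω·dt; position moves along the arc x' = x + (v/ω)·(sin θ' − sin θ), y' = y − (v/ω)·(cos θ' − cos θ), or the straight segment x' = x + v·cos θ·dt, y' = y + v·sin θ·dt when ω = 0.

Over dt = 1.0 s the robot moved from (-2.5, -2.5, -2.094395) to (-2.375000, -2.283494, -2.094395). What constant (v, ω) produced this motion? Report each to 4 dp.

Δθ = -2.094395 − -2.094395 = 0.000000
ω = Δθ/dt = 0.000000/1.0 = 0.0000
ω = 0 → v = (Δx·cos θ + Δy·sin θ)/dt = -0.2500

v = -0.2500, ω = 0.0000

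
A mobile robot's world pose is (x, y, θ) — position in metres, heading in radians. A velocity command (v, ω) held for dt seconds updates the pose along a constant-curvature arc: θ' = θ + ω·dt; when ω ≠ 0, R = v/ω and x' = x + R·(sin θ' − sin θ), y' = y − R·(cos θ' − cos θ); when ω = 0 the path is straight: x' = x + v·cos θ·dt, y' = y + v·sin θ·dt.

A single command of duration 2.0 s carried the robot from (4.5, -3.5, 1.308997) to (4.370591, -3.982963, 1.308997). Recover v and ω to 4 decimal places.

Δθ = 1.308997 − 1.308997 = 0.000000
ω = Δθ/dt = 0.000000/2.0 = 0.0000
ω = 0 → v = (Δx·cos θ + Δy·sin θ)/dt = -0.2500

v = -0.2500, ω = 0.0000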